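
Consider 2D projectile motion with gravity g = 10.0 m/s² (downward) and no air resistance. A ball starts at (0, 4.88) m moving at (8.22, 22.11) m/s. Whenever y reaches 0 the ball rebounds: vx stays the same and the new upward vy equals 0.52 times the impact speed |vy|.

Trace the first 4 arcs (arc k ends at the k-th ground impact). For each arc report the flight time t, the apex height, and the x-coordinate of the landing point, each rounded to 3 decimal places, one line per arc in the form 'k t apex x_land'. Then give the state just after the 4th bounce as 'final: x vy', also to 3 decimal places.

1 4.633 29.323 38.081
2 2.519 7.929 58.783
3 1.310 2.144 69.548
4 0.681 0.580 75.146
final: 75.146 1.771

Arc 1: start y=4.880, vy=22.110 → t=4.633, apex=29.323, x_land=38.081, impact vy=-24.217
  bounce: vy ← 0.52·24.217 = 12.593
Arc 2: start y=0.000, vy=12.593 → t=2.519, apex=7.929, x_land=58.783, impact vy=-12.593
  bounce: vy ← 0.52·12.593 = 6.548
Arc 3: start y=0.000, vy=6.548 → t=1.310, apex=2.144, x_land=69.548, impact vy=-6.548
  bounce: vy ← 0.52·6.548 = 3.405
Arc 4: start y=0.000, vy=3.405 → t=0.681, apex=0.580, x_land=75.146, impact vy=-3.405
  bounce: vy ← 0.52·3.405 = 1.771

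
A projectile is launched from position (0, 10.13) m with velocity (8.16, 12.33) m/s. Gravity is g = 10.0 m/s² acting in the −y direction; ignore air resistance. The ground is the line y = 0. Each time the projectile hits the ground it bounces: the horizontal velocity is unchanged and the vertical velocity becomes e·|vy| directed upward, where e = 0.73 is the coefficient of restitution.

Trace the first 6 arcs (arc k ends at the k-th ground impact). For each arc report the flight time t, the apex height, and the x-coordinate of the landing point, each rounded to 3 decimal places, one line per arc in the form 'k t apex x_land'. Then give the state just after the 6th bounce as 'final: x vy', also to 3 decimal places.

1 3.116 17.731 25.428
2 2.749 9.449 47.863
3 2.007 5.035 64.241
4 1.465 2.683 76.196
5 1.070 1.430 84.924
6 0.781 0.762 91.295
final: 91.295 2.850

Arc 1: start y=10.130, vy=12.330 → t=3.116, apex=17.731, x_land=25.428, impact vy=-18.832
  bounce: vy ← 0.73·18.832 = 13.747
Arc 2: start y=0.000, vy=13.747 → t=2.749, apex=9.449, x_land=47.863, impact vy=-13.747
  bounce: vy ← 0.73·13.747 = 10.035
Arc 3: start y=0.000, vy=10.035 → t=2.007, apex=5.035, x_land=64.241, impact vy=-10.035
  bounce: vy ← 0.73·10.035 = 7.326
Arc 4: start y=0.000, vy=7.326 → t=1.465, apex=2.683, x_land=76.196, impact vy=-7.326
  bounce: vy ← 0.73·7.326 = 5.348
Arc 5: start y=0.000, vy=5.348 → t=1.070, apex=1.430, x_land=84.924, impact vy=-5.348
  bounce: vy ← 0.73·5.348 = 3.904
Arc 6: start y=0.000, vy=3.904 → t=0.781, apex=0.762, x_land=91.295, impact vy=-3.904
  bounce: vy ← 0.73·3.904 = 2.850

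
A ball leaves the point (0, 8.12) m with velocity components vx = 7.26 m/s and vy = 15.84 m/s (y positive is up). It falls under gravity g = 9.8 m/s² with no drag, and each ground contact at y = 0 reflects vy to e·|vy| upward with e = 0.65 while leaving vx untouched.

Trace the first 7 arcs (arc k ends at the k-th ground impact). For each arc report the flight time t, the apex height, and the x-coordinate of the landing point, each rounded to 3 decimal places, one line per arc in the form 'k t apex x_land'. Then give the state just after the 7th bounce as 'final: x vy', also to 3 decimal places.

1 3.683 20.921 26.736
2 2.686 8.839 46.238
3 1.746 3.735 58.914
4 1.135 1.578 67.154
5 0.738 0.667 72.509
6 0.480 0.282 75.991
7 0.312 0.119 78.253
final: 78.253 0.993

Arc 1: start y=8.120, vy=15.840 → t=3.683, apex=20.921, x_land=26.736, impact vy=-20.250
  bounce: vy ← 0.65·20.250 = 13.162
Arc 2: start y=0.000, vy=13.162 → t=2.686, apex=8.839, x_land=46.238, impact vy=-13.162
  bounce: vy ← 0.65·13.162 = 8.556
Arc 3: start y=0.000, vy=8.556 → t=1.746, apex=3.735, x_land=58.914, impact vy=-8.556
  bounce: vy ← 0.65·8.556 = 5.561
Arc 4: start y=0.000, vy=5.561 → t=1.135, apex=1.578, x_land=67.154, impact vy=-5.561
  bounce: vy ← 0.65·5.561 = 3.615
Arc 5: start y=0.000, vy=3.615 → t=0.738, apex=0.667, x_land=72.509, impact vy=-3.615
  bounce: vy ← 0.65·3.615 = 2.350
Arc 6: start y=0.000, vy=2.350 → t=0.480, apex=0.282, x_land=75.991, impact vy=-2.350
  bounce: vy ← 0.65·2.350 = 1.527
Arc 7: start y=0.000, vy=1.527 → t=0.312, apex=0.119, x_land=78.253, impact vy=-1.527
  bounce: vy ← 0.65·1.527 = 0.993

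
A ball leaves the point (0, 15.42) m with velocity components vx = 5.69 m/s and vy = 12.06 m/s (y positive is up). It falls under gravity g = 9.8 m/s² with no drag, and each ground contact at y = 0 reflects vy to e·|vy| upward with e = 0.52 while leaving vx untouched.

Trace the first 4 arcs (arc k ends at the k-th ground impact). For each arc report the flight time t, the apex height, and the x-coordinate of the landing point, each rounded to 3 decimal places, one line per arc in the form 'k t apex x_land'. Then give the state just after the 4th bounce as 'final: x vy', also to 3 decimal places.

1 3.390 22.841 19.287
2 2.245 6.176 32.063
3 1.168 1.670 38.707
4 0.607 0.452 42.161
final: 42.161 1.547

Arc 1: start y=15.420, vy=12.060 → t=3.390, apex=22.841, x_land=19.287, impact vy=-21.158
  bounce: vy ← 0.52·21.158 = 11.002
Arc 2: start y=0.000, vy=11.002 → t=2.245, apex=6.176, x_land=32.063, impact vy=-11.002
  bounce: vy ← 0.52·11.002 = 5.721
Arc 3: start y=0.000, vy=5.721 → t=1.168, apex=1.670, x_land=38.707, impact vy=-5.721
  bounce: vy ← 0.52·5.721 = 2.975
Arc 4: start y=0.000, vy=2.975 → t=0.607, apex=0.452, x_land=42.161, impact vy=-2.975
  bounce: vy ← 0.52·2.975 = 1.547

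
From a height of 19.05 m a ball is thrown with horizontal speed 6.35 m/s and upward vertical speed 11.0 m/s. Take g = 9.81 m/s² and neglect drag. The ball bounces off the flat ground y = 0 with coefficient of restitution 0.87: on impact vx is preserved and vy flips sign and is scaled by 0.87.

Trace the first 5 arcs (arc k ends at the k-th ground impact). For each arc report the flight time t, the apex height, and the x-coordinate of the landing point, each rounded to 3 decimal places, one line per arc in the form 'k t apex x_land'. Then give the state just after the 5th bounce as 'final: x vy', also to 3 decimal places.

1 3.389 25.217 21.518
2 3.945 19.087 46.571
3 3.432 14.447 68.367
4 2.986 10.935 87.329
5 2.598 8.277 103.826
final: 103.826 11.086

Arc 1: start y=19.050, vy=11.000 → t=3.389, apex=25.217, x_land=21.518, impact vy=-22.243
  bounce: vy ← 0.87·22.243 = 19.352
Arc 2: start y=0.000, vy=19.352 → t=3.945, apex=19.087, x_land=46.571, impact vy=-19.352
  bounce: vy ← 0.87·19.352 = 16.836
Arc 3: start y=0.000, vy=16.836 → t=3.432, apex=14.447, x_land=68.367, impact vy=-16.836
  bounce: vy ← 0.87·16.836 = 14.647
Arc 4: start y=0.000, vy=14.647 → t=2.986, apex=10.935, x_land=87.329, impact vy=-14.647
  bounce: vy ← 0.87·14.647 = 12.743
Arc 5: start y=0.000, vy=12.743 → t=2.598, apex=8.277, x_land=103.826, impact vy=-12.743
  bounce: vy ← 0.87·12.743 = 11.086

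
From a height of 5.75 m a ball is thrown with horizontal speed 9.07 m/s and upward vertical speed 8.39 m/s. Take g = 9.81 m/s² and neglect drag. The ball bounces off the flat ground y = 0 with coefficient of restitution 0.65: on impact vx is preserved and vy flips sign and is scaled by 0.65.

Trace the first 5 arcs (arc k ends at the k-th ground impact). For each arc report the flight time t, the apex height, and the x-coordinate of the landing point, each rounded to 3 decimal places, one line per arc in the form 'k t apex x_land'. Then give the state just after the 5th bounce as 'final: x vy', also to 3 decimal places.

Arc 1: start y=5.750, vy=8.390 → t=2.235, apex=9.338, x_land=20.271, impact vy=-13.535
  bounce: vy ← 0.65·13.535 = 8.798
Arc 2: start y=0.000, vy=8.798 → t=1.794, apex=3.945, x_land=36.540, impact vy=-8.798
  bounce: vy ← 0.65·8.798 = 5.719
Arc 3: start y=0.000, vy=5.719 → t=1.166, apex=1.667, x_land=47.115, impact vy=-5.719
  bounce: vy ← 0.65·5.719 = 3.717
Arc 4: start y=0.000, vy=3.717 → t=0.758, apex=0.704, x_land=53.988, impact vy=-3.717
  bounce: vy ← 0.65·3.717 = 2.416
Arc 5: start y=0.000, vy=2.416 → t=0.493, apex=0.298, x_land=58.456, impact vy=-2.416
  bounce: vy ← 0.65·2.416 = 1.570

1 2.235 9.338 20.271
2 1.794 3.945 36.540
3 1.166 1.667 47.115
4 0.758 0.704 53.988
5 0.493 0.298 58.456
final: 58.456 1.570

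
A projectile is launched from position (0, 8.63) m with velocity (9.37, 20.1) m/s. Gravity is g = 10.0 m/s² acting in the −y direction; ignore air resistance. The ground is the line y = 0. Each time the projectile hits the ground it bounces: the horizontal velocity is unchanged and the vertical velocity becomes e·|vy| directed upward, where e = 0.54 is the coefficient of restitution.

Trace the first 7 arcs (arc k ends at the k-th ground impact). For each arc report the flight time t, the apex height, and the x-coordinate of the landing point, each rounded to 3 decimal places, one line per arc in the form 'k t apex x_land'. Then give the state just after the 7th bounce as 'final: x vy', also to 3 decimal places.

Arc 1: start y=8.630, vy=20.100 → t=4.411, apex=28.831, x_land=41.334, impact vy=-24.013
  bounce: vy ← 0.54·24.013 = 12.967
Arc 2: start y=0.000, vy=12.967 → t=2.593, apex=8.407, x_land=65.634, impact vy=-12.967
  bounce: vy ← 0.54·12.967 = 7.002
Arc 3: start y=0.000, vy=7.002 → t=1.400, apex=2.451, x_land=78.755, impact vy=-7.002
  bounce: vy ← 0.54·7.002 = 3.781
Arc 4: start y=0.000, vy=3.781 → t=0.756, apex=0.715, x_land=85.841, impact vy=-3.781
  bounce: vy ← 0.54·3.781 = 2.042
Arc 5: start y=0.000, vy=2.042 → t=0.408, apex=0.208, x_land=89.668, impact vy=-2.042
  bounce: vy ← 0.54·2.042 = 1.103
Arc 6: start y=0.000, vy=1.103 → t=0.221, apex=0.061, x_land=91.734, impact vy=-1.103
  bounce: vy ← 0.54·1.103 = 0.595
Arc 7: start y=0.000, vy=0.595 → t=0.119, apex=0.018, x_land=92.850, impact vy=-0.595
  bounce: vy ← 0.54·0.595 = 0.322

1 4.411 28.831 41.334
2 2.593 8.407 65.634
3 1.400 2.451 78.755
4 0.756 0.715 85.841
5 0.408 0.208 89.668
6 0.221 0.061 91.734
7 0.119 0.018 92.850
final: 92.850 0.322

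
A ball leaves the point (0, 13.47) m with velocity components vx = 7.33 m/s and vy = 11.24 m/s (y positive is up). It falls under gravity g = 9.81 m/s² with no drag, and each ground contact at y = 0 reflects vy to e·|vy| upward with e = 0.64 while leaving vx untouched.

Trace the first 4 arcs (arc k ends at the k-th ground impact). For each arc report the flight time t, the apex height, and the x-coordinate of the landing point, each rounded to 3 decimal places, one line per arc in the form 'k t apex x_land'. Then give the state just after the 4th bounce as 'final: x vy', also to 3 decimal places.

1 3.160 19.909 23.166
2 2.579 8.155 42.069
3 1.650 3.340 54.166
4 1.056 1.368 61.909
final: 61.909 3.316

Arc 1: start y=13.470, vy=11.240 → t=3.160, apex=19.909, x_land=23.166, impact vy=-19.764
  bounce: vy ← 0.64·19.764 = 12.649
Arc 2: start y=0.000, vy=12.649 → t=2.579, apex=8.155, x_land=42.069, impact vy=-12.649
  bounce: vy ← 0.64·12.649 = 8.095
Arc 3: start y=0.000, vy=8.095 → t=1.650, apex=3.340, x_land=54.166, impact vy=-8.095
  bounce: vy ← 0.64·8.095 = 5.181
Arc 4: start y=0.000, vy=5.181 → t=1.056, apex=1.368, x_land=61.909, impact vy=-5.181
  bounce: vy ← 0.64·5.181 = 3.316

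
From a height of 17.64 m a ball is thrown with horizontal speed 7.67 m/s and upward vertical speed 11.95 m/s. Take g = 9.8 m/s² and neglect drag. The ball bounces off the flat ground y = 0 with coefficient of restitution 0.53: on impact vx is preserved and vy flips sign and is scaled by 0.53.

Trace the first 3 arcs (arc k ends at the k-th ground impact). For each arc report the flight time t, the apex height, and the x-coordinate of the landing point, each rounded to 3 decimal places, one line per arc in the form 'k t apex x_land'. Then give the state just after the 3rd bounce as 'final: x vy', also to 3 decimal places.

1 3.475 24.926 26.652
2 2.391 7.002 44.989
3 1.267 1.967 54.707
final: 54.707 3.291

Arc 1: start y=17.640, vy=11.950 → t=3.475, apex=24.926, x_land=26.652, impact vy=-22.103
  bounce: vy ← 0.53·22.103 = 11.715
Arc 2: start y=0.000, vy=11.715 → t=2.391, apex=7.002, x_land=44.989, impact vy=-11.715
  bounce: vy ← 0.53·11.715 = 6.209
Arc 3: start y=0.000, vy=6.209 → t=1.267, apex=1.967, x_land=54.707, impact vy=-6.209
  bounce: vy ← 0.53·6.209 = 3.291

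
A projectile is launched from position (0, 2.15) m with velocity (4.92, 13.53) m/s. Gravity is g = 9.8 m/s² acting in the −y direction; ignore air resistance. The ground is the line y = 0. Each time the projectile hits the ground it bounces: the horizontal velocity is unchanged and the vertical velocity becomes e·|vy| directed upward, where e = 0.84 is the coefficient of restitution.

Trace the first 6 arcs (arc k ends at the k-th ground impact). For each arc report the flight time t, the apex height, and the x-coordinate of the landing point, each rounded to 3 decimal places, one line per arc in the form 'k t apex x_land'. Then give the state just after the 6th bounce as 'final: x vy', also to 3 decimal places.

Arc 1: start y=2.150, vy=13.530 → t=2.912, apex=11.490, x_land=14.327, impact vy=-15.007
  bounce: vy ← 0.84·15.007 = 12.606
Arc 2: start y=0.000, vy=12.606 → t=2.573, apex=8.107, x_land=26.984, impact vy=-12.606
  bounce: vy ← 0.84·12.606 = 10.589
Arc 3: start y=0.000, vy=10.589 → t=2.161, apex=5.720, x_land=37.616, impact vy=-10.589
  bounce: vy ← 0.84·10.589 = 8.895
Arc 4: start y=0.000, vy=8.895 → t=1.815, apex=4.036, x_land=46.546, impact vy=-8.895
  bounce: vy ← 0.84·8.895 = 7.471
Arc 5: start y=0.000, vy=7.471 → t=1.525, apex=2.848, x_land=54.048, impact vy=-7.471
  bounce: vy ← 0.84·7.471 = 6.276
Arc 6: start y=0.000, vy=6.276 → t=1.281, apex=2.010, x_land=60.350, impact vy=-6.276
  bounce: vy ← 0.84·6.276 = 5.272

1 2.912 11.490 14.327
2 2.573 8.107 26.984
3 2.161 5.720 37.616
4 1.815 4.036 46.546
5 1.525 2.848 54.048
6 1.281 2.010 60.350
final: 60.350 5.272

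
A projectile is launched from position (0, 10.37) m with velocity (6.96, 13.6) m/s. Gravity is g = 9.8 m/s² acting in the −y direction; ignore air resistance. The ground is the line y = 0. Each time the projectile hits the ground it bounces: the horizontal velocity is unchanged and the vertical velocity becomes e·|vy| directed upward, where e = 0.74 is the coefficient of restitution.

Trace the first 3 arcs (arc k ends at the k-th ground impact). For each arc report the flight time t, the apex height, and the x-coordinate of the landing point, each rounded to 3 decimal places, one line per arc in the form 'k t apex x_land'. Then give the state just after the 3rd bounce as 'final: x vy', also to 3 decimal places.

1 3.398 19.807 23.652
2 2.976 10.846 44.362
3 2.202 5.939 59.687
final: 59.687 7.984

Arc 1: start y=10.370, vy=13.600 → t=3.398, apex=19.807, x_land=23.652, impact vy=-19.703
  bounce: vy ← 0.74·19.703 = 14.580
Arc 2: start y=0.000, vy=14.580 → t=2.976, apex=10.846, x_land=44.362, impact vy=-14.580
  bounce: vy ← 0.74·14.580 = 10.789
Arc 3: start y=0.000, vy=10.789 → t=2.202, apex=5.939, x_land=59.687, impact vy=-10.789
  bounce: vy ← 0.74·10.789 = 7.984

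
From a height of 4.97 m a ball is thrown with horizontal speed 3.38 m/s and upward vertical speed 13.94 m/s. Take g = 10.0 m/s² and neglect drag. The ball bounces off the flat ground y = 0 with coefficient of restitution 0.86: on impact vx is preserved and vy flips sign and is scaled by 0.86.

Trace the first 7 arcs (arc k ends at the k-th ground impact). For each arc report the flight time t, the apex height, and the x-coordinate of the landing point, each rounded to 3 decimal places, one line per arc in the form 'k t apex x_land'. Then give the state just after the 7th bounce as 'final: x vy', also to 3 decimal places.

1 3.108 14.686 10.504
2 2.948 10.862 20.468
3 2.535 8.033 29.037
4 2.180 5.942 36.406
5 1.875 4.394 42.743
6 1.612 3.250 48.193
7 1.387 2.404 52.880
final: 52.880 5.963

Arc 1: start y=4.970, vy=13.940 → t=3.108, apex=14.686, x_land=10.504, impact vy=-17.138
  bounce: vy ← 0.86·17.138 = 14.739
Arc 2: start y=0.000, vy=14.739 → t=2.948, apex=10.862, x_land=20.468, impact vy=-14.739
  bounce: vy ← 0.86·14.739 = 12.676
Arc 3: start y=0.000, vy=12.676 → t=2.535, apex=8.033, x_land=29.037, impact vy=-12.676
  bounce: vy ← 0.86·12.676 = 10.901
Arc 4: start y=0.000, vy=10.901 → t=2.180, apex=5.942, x_land=36.406, impact vy=-10.901
  bounce: vy ← 0.86·10.901 = 9.375
Arc 5: start y=0.000, vy=9.375 → t=1.875, apex=4.394, x_land=42.743, impact vy=-9.375
  bounce: vy ← 0.86·9.375 = 8.062
Arc 6: start y=0.000, vy=8.062 → t=1.612, apex=3.250, x_land=48.193, impact vy=-8.062
  bounce: vy ← 0.86·8.062 = 6.934
Arc 7: start y=0.000, vy=6.934 → t=1.387, apex=2.404, x_land=52.880, impact vy=-6.934
  bounce: vy ← 0.86·6.934 = 5.963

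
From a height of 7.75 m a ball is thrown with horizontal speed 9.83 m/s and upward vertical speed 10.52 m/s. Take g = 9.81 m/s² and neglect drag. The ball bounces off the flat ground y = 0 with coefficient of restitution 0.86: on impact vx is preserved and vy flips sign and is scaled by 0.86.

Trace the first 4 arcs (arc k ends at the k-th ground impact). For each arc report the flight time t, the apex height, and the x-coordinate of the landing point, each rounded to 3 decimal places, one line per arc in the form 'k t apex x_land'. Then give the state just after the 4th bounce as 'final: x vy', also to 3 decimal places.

1 2.725 13.391 26.783
2 2.842 9.904 54.719
3 2.444 7.325 78.744
4 2.102 5.417 99.406
final: 99.406 8.866

Arc 1: start y=7.750, vy=10.520 → t=2.725, apex=13.391, x_land=26.783, impact vy=-16.209
  bounce: vy ← 0.86·16.209 = 13.940
Arc 2: start y=0.000, vy=13.940 → t=2.842, apex=9.904, x_land=54.719, impact vy=-13.940
  bounce: vy ← 0.86·13.940 = 11.988
Arc 3: start y=0.000, vy=11.988 → t=2.444, apex=7.325, x_land=78.744, impact vy=-11.988
  bounce: vy ← 0.86·11.988 = 10.310
Arc 4: start y=0.000, vy=10.310 → t=2.102, apex=5.417, x_land=99.406, impact vy=-10.310
  bounce: vy ← 0.86·10.310 = 8.866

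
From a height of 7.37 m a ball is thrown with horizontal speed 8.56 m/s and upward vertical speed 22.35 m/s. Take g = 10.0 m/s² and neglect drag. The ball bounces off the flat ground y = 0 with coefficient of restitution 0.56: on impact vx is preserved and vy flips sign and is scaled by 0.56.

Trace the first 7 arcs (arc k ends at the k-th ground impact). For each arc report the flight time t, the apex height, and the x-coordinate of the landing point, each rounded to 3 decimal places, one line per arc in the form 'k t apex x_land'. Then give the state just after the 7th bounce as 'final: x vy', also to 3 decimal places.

1 4.778 32.346 40.904
2 2.849 10.144 65.288
3 1.595 3.181 78.944
4 0.893 0.998 86.591
5 0.500 0.313 90.873
6 0.280 0.098 93.271
7 0.157 0.031 94.614
final: 94.614 0.439

Arc 1: start y=7.370, vy=22.350 → t=4.778, apex=32.346, x_land=40.904, impact vy=-25.435
  bounce: vy ← 0.56·25.435 = 14.243
Arc 2: start y=0.000, vy=14.243 → t=2.849, apex=10.144, x_land=65.288, impact vy=-14.243
  bounce: vy ← 0.56·14.243 = 7.976
Arc 3: start y=0.000, vy=7.976 → t=1.595, apex=3.181, x_land=78.944, impact vy=-7.976
  bounce: vy ← 0.56·7.976 = 4.467
Arc 4: start y=0.000, vy=4.467 → t=0.893, apex=0.998, x_land=86.591, impact vy=-4.467
  bounce: vy ← 0.56·4.467 = 2.501
Arc 5: start y=0.000, vy=2.501 → t=0.500, apex=0.313, x_land=90.873, impact vy=-2.501
  bounce: vy ← 0.56·2.501 = 1.401
Arc 6: start y=0.000, vy=1.401 → t=0.280, apex=0.098, x_land=93.271, impact vy=-1.401
  bounce: vy ← 0.56·1.401 = 0.784
Arc 7: start y=0.000, vy=0.784 → t=0.157, apex=0.031, x_land=94.614, impact vy=-0.784
  bounce: vy ← 0.56·0.784 = 0.439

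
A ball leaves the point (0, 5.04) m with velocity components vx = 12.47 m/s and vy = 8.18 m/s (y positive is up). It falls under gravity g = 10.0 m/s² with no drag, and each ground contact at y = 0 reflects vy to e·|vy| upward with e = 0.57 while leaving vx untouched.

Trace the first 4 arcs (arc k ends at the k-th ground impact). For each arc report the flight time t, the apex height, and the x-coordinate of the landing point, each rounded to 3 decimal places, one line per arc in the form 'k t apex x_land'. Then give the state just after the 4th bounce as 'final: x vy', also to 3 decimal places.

Arc 1: start y=5.040, vy=8.180 → t=2.113, apex=8.386, x_land=26.350, impact vy=-12.950
  bounce: vy ← 0.57·12.950 = 7.382
Arc 2: start y=0.000, vy=7.382 → t=1.476, apex=2.724, x_land=44.760, impact vy=-7.382
  bounce: vy ← 0.57·7.382 = 4.208
Arc 3: start y=0.000, vy=4.208 → t=0.842, apex=0.885, x_land=55.253, impact vy=-4.208
  bounce: vy ← 0.57·4.208 = 2.398
Arc 4: start y=0.000, vy=2.398 → t=0.480, apex=0.288, x_land=61.235, impact vy=-2.398
  bounce: vy ← 0.57·2.398 = 1.367

1 2.113 8.386 26.350
2 1.476 2.724 44.760
3 0.842 0.885 55.253
4 0.480 0.288 61.235
final: 61.235 1.367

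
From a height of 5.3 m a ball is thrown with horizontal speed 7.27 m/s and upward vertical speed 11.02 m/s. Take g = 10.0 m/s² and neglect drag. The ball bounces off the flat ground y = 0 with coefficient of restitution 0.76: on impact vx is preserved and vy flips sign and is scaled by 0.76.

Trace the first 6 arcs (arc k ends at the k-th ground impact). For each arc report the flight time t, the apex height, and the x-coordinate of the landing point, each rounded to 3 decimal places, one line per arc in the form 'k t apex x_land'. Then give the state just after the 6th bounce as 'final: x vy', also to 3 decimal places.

1 2.610 11.372 18.976
2 2.292 6.568 35.641
3 1.742 3.794 48.306
4 1.324 2.191 57.932
5 1.006 1.266 65.248
6 0.765 0.731 70.808
final: 70.808 2.906

Arc 1: start y=5.300, vy=11.020 → t=2.610, apex=11.372, x_land=18.976, impact vy=-15.081
  bounce: vy ← 0.76·15.081 = 11.462
Arc 2: start y=0.000, vy=11.462 → t=2.292, apex=6.568, x_land=35.641, impact vy=-11.462
  bounce: vy ← 0.76·11.462 = 8.711
Arc 3: start y=0.000, vy=8.711 → t=1.742, apex=3.794, x_land=48.306, impact vy=-8.711
  bounce: vy ← 0.76·8.711 = 6.620
Arc 4: start y=0.000, vy=6.620 → t=1.324, apex=2.191, x_land=57.932, impact vy=-6.620
  bounce: vy ← 0.76·6.620 = 5.031
Arc 5: start y=0.000, vy=5.031 → t=1.006, apex=1.266, x_land=65.248, impact vy=-5.031
  bounce: vy ← 0.76·5.031 = 3.824
Arc 6: start y=0.000, vy=3.824 → t=0.765, apex=0.731, x_land=70.808, impact vy=-3.824
  bounce: vy ← 0.76·3.824 = 2.906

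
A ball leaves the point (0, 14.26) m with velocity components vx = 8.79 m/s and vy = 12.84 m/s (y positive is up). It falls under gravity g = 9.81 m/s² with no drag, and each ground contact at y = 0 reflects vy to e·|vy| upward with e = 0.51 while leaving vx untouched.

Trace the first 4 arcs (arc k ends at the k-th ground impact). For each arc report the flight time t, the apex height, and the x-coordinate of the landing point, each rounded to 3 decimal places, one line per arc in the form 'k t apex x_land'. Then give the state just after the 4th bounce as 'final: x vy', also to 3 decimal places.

Arc 1: start y=14.260, vy=12.840 → t=3.458, apex=22.663, x_land=30.399, impact vy=-21.087
  bounce: vy ← 0.51·21.087 = 10.754
Arc 2: start y=0.000, vy=10.754 → t=2.192, apex=5.895, x_land=49.671, impact vy=-10.754
  bounce: vy ← 0.51·10.754 = 5.485
Arc 3: start y=0.000, vy=5.485 → t=1.118, apex=1.533, x_land=59.500, impact vy=-5.485
  bounce: vy ← 0.51·5.485 = 2.797
Arc 4: start y=0.000, vy=2.797 → t=0.570, apex=0.399, x_land=64.513, impact vy=-2.797
  bounce: vy ← 0.51·2.797 = 1.427

1 3.458 22.663 30.399
2 2.192 5.895 49.671
3 1.118 1.533 59.500
4 0.570 0.399 64.513
final: 64.513 1.427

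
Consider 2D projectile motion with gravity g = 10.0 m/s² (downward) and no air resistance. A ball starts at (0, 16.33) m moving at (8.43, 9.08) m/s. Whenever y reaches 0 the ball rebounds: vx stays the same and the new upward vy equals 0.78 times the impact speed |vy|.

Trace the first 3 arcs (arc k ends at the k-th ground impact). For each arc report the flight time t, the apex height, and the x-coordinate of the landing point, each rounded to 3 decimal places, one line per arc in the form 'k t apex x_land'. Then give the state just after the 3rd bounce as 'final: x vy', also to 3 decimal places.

Arc 1: start y=16.330, vy=9.080 → t=2.930, apex=20.452, x_land=24.704, impact vy=-20.225
  bounce: vy ← 0.78·20.225 = 15.775
Arc 2: start y=0.000, vy=15.775 → t=3.155, apex=12.443, x_land=51.301, impact vy=-15.775
  bounce: vy ← 0.78·15.775 = 12.305
Arc 3: start y=0.000, vy=12.305 → t=2.461, apex=7.570, x_land=72.047, impact vy=-12.305
  bounce: vy ← 0.78·12.305 = 9.598

1 2.930 20.452 24.704
2 3.155 12.443 51.301
3 2.461 7.570 72.047
final: 72.047 9.598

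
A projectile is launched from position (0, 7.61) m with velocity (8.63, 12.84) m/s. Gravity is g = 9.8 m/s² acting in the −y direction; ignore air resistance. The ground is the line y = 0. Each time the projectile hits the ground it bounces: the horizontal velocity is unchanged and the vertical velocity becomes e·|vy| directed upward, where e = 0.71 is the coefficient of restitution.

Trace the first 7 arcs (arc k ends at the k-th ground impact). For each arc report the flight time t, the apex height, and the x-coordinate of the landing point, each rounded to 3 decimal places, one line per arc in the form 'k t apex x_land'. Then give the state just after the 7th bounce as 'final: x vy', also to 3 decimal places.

1 3.118 16.022 26.912
2 2.568 8.076 49.071
3 1.823 4.071 64.804
4 1.294 2.052 75.975
5 0.919 1.035 83.906
6 0.652 0.522 89.537
7 0.463 0.263 93.535
final: 93.535 1.612

Arc 1: start y=7.610, vy=12.840 → t=3.118, apex=16.022, x_land=26.912, impact vy=-17.721
  bounce: vy ← 0.71·17.721 = 12.582
Arc 2: start y=0.000, vy=12.582 → t=2.568, apex=8.076, x_land=49.071, impact vy=-12.582
  bounce: vy ← 0.71·12.582 = 8.933
Arc 3: start y=0.000, vy=8.933 → t=1.823, apex=4.071, x_land=64.804, impact vy=-8.933
  bounce: vy ← 0.71·8.933 = 6.342
Arc 4: start y=0.000, vy=6.342 → t=1.294, apex=2.052, x_land=75.975, impact vy=-6.342
  bounce: vy ← 0.71·6.342 = 4.503
Arc 5: start y=0.000, vy=4.503 → t=0.919, apex=1.035, x_land=83.906, impact vy=-4.503
  bounce: vy ← 0.71·4.503 = 3.197
Arc 6: start y=0.000, vy=3.197 → t=0.652, apex=0.522, x_land=89.537, impact vy=-3.197
  bounce: vy ← 0.71·3.197 = 2.270
Arc 7: start y=0.000, vy=2.270 → t=0.463, apex=0.263, x_land=93.535, impact vy=-2.270
  bounce: vy ← 0.71·2.270 = 1.612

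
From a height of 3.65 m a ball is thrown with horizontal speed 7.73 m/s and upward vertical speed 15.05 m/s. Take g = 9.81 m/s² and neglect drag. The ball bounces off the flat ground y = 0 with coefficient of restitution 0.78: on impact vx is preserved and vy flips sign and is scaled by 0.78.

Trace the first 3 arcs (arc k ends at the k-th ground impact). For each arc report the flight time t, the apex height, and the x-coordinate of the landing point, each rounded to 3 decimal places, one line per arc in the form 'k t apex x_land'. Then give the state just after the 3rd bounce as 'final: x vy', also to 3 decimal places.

1 3.294 15.194 25.464
2 2.746 9.244 46.688
3 2.142 5.624 63.243
final: 63.243 8.194

Arc 1: start y=3.650, vy=15.050 → t=3.294, apex=15.194, x_land=25.464, impact vy=-17.266
  bounce: vy ← 0.78·17.266 = 13.467
Arc 2: start y=0.000, vy=13.467 → t=2.746, apex=9.244, x_land=46.688, impact vy=-13.467
  bounce: vy ← 0.78·13.467 = 10.505
Arc 3: start y=0.000, vy=10.505 → t=2.142, apex=5.624, x_land=63.243, impact vy=-10.505
  bounce: vy ← 0.78·10.505 = 8.194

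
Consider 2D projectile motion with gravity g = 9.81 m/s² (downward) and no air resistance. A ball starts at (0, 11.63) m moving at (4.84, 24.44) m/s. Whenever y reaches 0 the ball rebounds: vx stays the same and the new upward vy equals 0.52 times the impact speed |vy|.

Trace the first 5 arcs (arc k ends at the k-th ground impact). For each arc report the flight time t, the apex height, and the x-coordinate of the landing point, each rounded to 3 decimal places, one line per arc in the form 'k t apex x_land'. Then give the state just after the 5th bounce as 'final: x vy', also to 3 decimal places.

Arc 1: start y=11.630, vy=24.440 → t=5.420, apex=42.074, x_land=26.233, impact vy=-28.731
  bounce: vy ← 0.52·28.731 = 14.940
Arc 2: start y=0.000, vy=14.940 → t=3.046, apex=11.377, x_land=40.976, impact vy=-14.940
  bounce: vy ← 0.52·14.940 = 7.769
Arc 3: start y=0.000, vy=7.769 → t=1.584, apex=3.076, x_land=48.642, impact vy=-7.769
  bounce: vy ← 0.52·7.769 = 4.040
Arc 4: start y=0.000, vy=4.040 → t=0.824, apex=0.832, x_land=52.628, impact vy=-4.040
  bounce: vy ← 0.52·4.040 = 2.101
Arc 5: start y=0.000, vy=2.101 → t=0.428, apex=0.225, x_land=54.701, impact vy=-2.101
  bounce: vy ← 0.52·2.101 = 1.092

1 5.420 42.074 26.233
2 3.046 11.377 40.976
3 1.584 3.076 48.642
4 0.824 0.832 52.628
5 0.428 0.225 54.701
final: 54.701 1.092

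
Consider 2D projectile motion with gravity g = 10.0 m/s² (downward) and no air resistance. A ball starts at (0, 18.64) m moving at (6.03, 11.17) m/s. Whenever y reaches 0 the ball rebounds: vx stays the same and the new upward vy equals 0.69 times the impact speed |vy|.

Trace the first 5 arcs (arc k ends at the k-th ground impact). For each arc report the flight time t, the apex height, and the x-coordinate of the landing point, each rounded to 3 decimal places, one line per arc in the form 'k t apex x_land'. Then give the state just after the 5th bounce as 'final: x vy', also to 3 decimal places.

Arc 1: start y=18.640, vy=11.170 → t=3.348, apex=24.878, x_land=20.186, impact vy=-22.306
  bounce: vy ← 0.69·22.306 = 15.391
Arc 2: start y=0.000, vy=15.391 → t=3.078, apex=11.845, x_land=38.748, impact vy=-15.391
  bounce: vy ← 0.69·15.391 = 10.620
Arc 3: start y=0.000, vy=10.620 → t=2.124, apex=5.639, x_land=51.556, impact vy=-10.620
  bounce: vy ← 0.69·10.620 = 7.328
Arc 4: start y=0.000, vy=7.328 → t=1.466, apex=2.685, x_land=60.393, impact vy=-7.328
  bounce: vy ← 0.69·7.328 = 5.056
Arc 5: start y=0.000, vy=5.056 → t=1.011, apex=1.278, x_land=66.491, impact vy=-5.056
  bounce: vy ← 0.69·5.056 = 3.489

1 3.348 24.878 20.186
2 3.078 11.845 38.748
3 2.124 5.639 51.556
4 1.466 2.685 60.393
5 1.011 1.278 66.491
final: 66.491 3.489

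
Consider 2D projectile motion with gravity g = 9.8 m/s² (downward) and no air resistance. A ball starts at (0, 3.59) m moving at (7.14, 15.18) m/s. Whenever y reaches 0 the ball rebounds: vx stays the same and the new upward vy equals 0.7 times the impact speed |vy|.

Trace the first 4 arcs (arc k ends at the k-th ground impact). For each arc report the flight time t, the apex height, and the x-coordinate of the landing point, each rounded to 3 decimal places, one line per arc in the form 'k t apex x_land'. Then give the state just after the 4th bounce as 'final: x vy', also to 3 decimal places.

Arc 1: start y=3.590, vy=15.180 → t=3.319, apex=15.347, x_land=23.696, impact vy=-17.343
  bounce: vy ← 0.7·17.343 = 12.140
Arc 2: start y=0.000, vy=12.140 → t=2.478, apex=7.520, x_land=41.386, impact vy=-12.140
  bounce: vy ← 0.7·12.140 = 8.498
Arc 3: start y=0.000, vy=8.498 → t=1.734, apex=3.685, x_land=53.769, impact vy=-8.498
  bounce: vy ← 0.7·8.498 = 5.949
Arc 4: start y=0.000, vy=5.949 → t=1.214, apex=1.806, x_land=62.438, impact vy=-5.949
  bounce: vy ← 0.7·5.949 = 4.164

1 3.319 15.347 23.696
2 2.478 7.520 41.386
3 1.734 3.685 53.769
4 1.214 1.806 62.438
final: 62.438 4.164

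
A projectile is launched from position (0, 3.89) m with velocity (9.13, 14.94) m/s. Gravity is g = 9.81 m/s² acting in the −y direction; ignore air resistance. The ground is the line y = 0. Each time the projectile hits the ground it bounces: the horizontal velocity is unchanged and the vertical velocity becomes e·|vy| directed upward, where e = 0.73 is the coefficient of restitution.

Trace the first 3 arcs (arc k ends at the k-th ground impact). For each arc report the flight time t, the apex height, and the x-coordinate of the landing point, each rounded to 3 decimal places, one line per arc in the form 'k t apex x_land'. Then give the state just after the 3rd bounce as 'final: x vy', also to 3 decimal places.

1 3.287 15.266 30.012
2 2.576 8.135 53.528
3 1.880 4.335 70.695
final: 70.695 6.733

Arc 1: start y=3.890, vy=14.940 → t=3.287, apex=15.266, x_land=30.012, impact vy=-17.307
  bounce: vy ← 0.73·17.307 = 12.634
Arc 2: start y=0.000, vy=12.634 → t=2.576, apex=8.135, x_land=53.528, impact vy=-12.634
  bounce: vy ← 0.73·12.634 = 9.223
Arc 3: start y=0.000, vy=9.223 → t=1.880, apex=4.335, x_land=70.695, impact vy=-9.223
  bounce: vy ← 0.73·9.223 = 6.733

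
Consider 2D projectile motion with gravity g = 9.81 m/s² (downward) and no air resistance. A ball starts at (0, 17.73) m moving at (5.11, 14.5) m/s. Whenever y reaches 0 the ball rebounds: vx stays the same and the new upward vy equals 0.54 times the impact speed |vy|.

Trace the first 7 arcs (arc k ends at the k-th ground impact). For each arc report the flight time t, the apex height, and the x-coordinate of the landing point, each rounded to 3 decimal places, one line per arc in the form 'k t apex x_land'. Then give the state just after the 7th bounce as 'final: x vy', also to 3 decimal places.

Arc 1: start y=17.730, vy=14.500 → t=3.886, apex=28.446, x_land=19.859, impact vy=-23.624
  bounce: vy ← 0.54·23.624 = 12.757
Arc 2: start y=0.000, vy=12.757 → t=2.601, apex=8.295, x_land=33.149, impact vy=-12.757
  bounce: vy ← 0.54·12.757 = 6.889
Arc 3: start y=0.000, vy=6.889 → t=1.404, apex=2.419, x_land=40.326, impact vy=-6.889
  bounce: vy ← 0.54·6.889 = 3.720
Arc 4: start y=0.000, vy=3.720 → t=0.758, apex=0.705, x_land=44.202, impact vy=-3.720
  bounce: vy ← 0.54·3.720 = 2.009
Arc 5: start y=0.000, vy=2.009 → t=0.410, apex=0.206, x_land=46.294, impact vy=-2.009
  bounce: vy ← 0.54·2.009 = 1.085
Arc 6: start y=0.000, vy=1.085 → t=0.221, apex=0.060, x_land=47.424, impact vy=-1.085
  bounce: vy ← 0.54·1.085 = 0.586
Arc 7: start y=0.000, vy=0.586 → t=0.119, apex=0.017, x_land=48.035, impact vy=-0.586
  bounce: vy ← 0.54·0.586 = 0.316

1 3.886 28.446 19.859
2 2.601 8.295 33.149
3 1.404 2.419 40.326
4 0.758 0.705 44.202
5 0.410 0.206 46.294
6 0.221 0.060 47.424
7 0.119 0.017 48.035
final: 48.035 0.316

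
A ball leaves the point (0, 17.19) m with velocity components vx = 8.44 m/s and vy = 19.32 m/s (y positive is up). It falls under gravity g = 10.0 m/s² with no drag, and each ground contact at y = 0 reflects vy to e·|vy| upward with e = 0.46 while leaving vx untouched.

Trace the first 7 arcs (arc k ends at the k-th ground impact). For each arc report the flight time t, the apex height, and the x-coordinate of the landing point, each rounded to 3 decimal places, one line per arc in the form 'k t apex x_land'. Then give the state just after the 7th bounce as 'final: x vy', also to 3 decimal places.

1 4.610 35.853 38.907
2 2.464 7.587 59.699
3 1.133 1.605 69.264
4 0.521 0.340 73.664
5 0.240 0.072 75.688
6 0.110 0.015 76.618
7 0.051 0.003 77.047
final: 77.047 0.117

Arc 1: start y=17.190, vy=19.320 → t=4.610, apex=35.853, x_land=38.907, impact vy=-26.778
  bounce: vy ← 0.46·26.778 = 12.318
Arc 2: start y=0.000, vy=12.318 → t=2.464, apex=7.587, x_land=59.699, impact vy=-12.318
  bounce: vy ← 0.46·12.318 = 5.666
Arc 3: start y=0.000, vy=5.666 → t=1.133, apex=1.605, x_land=69.264, impact vy=-5.666
  bounce: vy ← 0.46·5.666 = 2.606
Arc 4: start y=0.000, vy=2.606 → t=0.521, apex=0.340, x_land=73.664, impact vy=-2.606
  bounce: vy ← 0.46·2.606 = 1.199
Arc 5: start y=0.000, vy=1.199 → t=0.240, apex=0.072, x_land=75.688, impact vy=-1.199
  bounce: vy ← 0.46·1.199 = 0.552
Arc 6: start y=0.000, vy=0.552 → t=0.110, apex=0.015, x_land=76.618, impact vy=-0.552
  bounce: vy ← 0.46·0.552 = 0.254
Arc 7: start y=0.000, vy=0.254 → t=0.051, apex=0.003, x_land=77.047, impact vy=-0.254
  bounce: vy ← 0.46·0.254 = 0.117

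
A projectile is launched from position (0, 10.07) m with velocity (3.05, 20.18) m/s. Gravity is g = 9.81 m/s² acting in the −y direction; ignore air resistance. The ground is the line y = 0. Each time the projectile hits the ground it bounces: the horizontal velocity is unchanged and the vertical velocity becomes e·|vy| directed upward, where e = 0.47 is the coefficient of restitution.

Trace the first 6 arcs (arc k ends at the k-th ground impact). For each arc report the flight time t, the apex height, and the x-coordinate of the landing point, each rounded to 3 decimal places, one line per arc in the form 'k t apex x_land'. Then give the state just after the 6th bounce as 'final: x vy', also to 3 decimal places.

1 4.564 30.826 13.920
2 2.356 6.809 21.108
3 1.108 1.504 24.486
4 0.521 0.332 26.073
5 0.245 0.073 26.819
6 0.115 0.016 27.170
final: 27.170 0.265

Arc 1: start y=10.070, vy=20.180 → t=4.564, apex=30.826, x_land=13.920, impact vy=-24.593
  bounce: vy ← 0.47·24.593 = 11.559
Arc 2: start y=0.000, vy=11.559 → t=2.356, apex=6.809, x_land=21.108, impact vy=-11.559
  bounce: vy ← 0.47·11.559 = 5.433
Arc 3: start y=0.000, vy=5.433 → t=1.108, apex=1.504, x_land=24.486, impact vy=-5.433
  bounce: vy ← 0.47·5.433 = 2.553
Arc 4: start y=0.000, vy=2.553 → t=0.521, apex=0.332, x_land=26.073, impact vy=-2.553
  bounce: vy ← 0.47·2.553 = 1.200
Arc 5: start y=0.000, vy=1.200 → t=0.245, apex=0.073, x_land=26.819, impact vy=-1.200
  bounce: vy ← 0.47·1.200 = 0.564
Arc 6: start y=0.000, vy=0.564 → t=0.115, apex=0.016, x_land=27.170, impact vy=-0.564
  bounce: vy ← 0.47·0.564 = 0.265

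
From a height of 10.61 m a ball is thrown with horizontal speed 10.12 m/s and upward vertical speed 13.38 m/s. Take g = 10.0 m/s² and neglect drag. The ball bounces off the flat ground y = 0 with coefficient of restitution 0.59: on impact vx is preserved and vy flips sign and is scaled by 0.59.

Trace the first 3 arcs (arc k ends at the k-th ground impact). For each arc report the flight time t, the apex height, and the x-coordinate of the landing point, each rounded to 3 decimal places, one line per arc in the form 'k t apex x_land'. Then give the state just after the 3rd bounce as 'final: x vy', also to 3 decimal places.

1 3.316 19.561 33.557
2 2.334 6.809 57.177
3 1.377 2.370 71.113
final: 71.113 4.062

Arc 1: start y=10.610, vy=13.380 → t=3.316, apex=19.561, x_land=33.557, impact vy=-19.779
  bounce: vy ← 0.59·19.779 = 11.670
Arc 2: start y=0.000, vy=11.670 → t=2.334, apex=6.809, x_land=57.177, impact vy=-11.670
  bounce: vy ← 0.59·11.670 = 6.885
Arc 3: start y=0.000, vy=6.885 → t=1.377, apex=2.370, x_land=71.113, impact vy=-6.885
  bounce: vy ← 0.59·6.885 = 4.062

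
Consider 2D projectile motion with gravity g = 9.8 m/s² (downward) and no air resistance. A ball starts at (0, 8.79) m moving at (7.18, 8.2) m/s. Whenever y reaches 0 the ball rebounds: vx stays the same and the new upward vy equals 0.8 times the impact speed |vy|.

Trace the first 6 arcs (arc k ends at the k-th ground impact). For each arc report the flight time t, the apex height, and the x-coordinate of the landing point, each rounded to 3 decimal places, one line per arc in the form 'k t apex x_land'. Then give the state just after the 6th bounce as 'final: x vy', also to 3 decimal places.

Arc 1: start y=8.790, vy=8.200 → t=2.416, apex=12.221, x_land=17.347, impact vy=-15.477
  bounce: vy ← 0.8·15.477 = 12.381
Arc 2: start y=0.000, vy=12.381 → t=2.527, apex=7.821, x_land=35.489, impact vy=-12.381
  bounce: vy ← 0.8·12.381 = 9.905
Arc 3: start y=0.000, vy=9.905 → t=2.021, apex=5.006, x_land=50.003, impact vy=-9.905
  bounce: vy ← 0.8·9.905 = 7.924
Arc 4: start y=0.000, vy=7.924 → t=1.617, apex=3.204, x_land=61.614, impact vy=-7.924
  bounce: vy ← 0.8·7.924 = 6.339
Arc 5: start y=0.000, vy=6.339 → t=1.294, apex=2.050, x_land=70.903, impact vy=-6.339
  bounce: vy ← 0.8·6.339 = 5.071
Arc 6: start y=0.000, vy=5.071 → t=1.035, apex=1.312, x_land=78.334, impact vy=-5.071
  bounce: vy ← 0.8·5.071 = 4.057

1 2.416 12.221 17.347
2 2.527 7.821 35.489
3 2.021 5.006 50.003
4 1.617 3.204 61.614
5 1.294 2.050 70.903
6 1.035 1.312 78.334
final: 78.334 4.057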